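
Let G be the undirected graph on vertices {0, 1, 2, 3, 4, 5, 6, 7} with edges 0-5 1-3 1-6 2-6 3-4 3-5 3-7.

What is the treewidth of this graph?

1

A width-1 tree decomposition is:
Bags: B1 = {0, 5}  B2 = {3, 5}  B3 = {1, 3}  B4 = {3, 7}  B5 = {1, 6}  B6 = {2, 6}  B7 = {3, 4}
Tree: B1–B2, B2–B3, B3–B4, B3–B5, B5–B6, B3–B7
Every bag has size at most 2, so the width is 2 − 1 = 1 and tw(G) ≤ 1. G has an edge, so its treewidth is at least 1. Hence tw(G) = 1 exactly.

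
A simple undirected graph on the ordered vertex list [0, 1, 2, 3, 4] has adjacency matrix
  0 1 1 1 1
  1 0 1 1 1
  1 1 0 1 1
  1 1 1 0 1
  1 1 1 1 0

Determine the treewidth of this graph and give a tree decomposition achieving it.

Treewidth 4.
One optimal decomposition is:
Bags: B1 = {0, 1, 2, 3, 4}
Tree: (single bag)

With just one bag of size 5, the width is 5 − 1 = 4, so tw(G) ≤ 4. For the lower bound, the 5 vertices {0, 1, 2, 3, 4} are pairwise adjacent, and any tree decomposition puts a clique entirely inside one bag — forcing width ≥ 4. Therefore the treewidth is 4.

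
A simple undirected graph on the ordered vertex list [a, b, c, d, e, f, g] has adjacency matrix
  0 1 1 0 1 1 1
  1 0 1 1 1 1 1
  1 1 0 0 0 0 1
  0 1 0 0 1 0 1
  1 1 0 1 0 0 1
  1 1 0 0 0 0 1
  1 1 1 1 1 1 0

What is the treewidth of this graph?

A width-3 tree decomposition is:
Bags: B1 = {a, b, c, g}  B2 = {a, b, e, g}  B3 = {a, b, f, g}  B4 = {b, d, e, g}
Tree: B1–B2, B2–B3, B2–B4
The largest bag has 4 vertices, giving width 3; this decomposition certifies tw(G) ≤ 3. Conversely, {b, d, e, g} is a clique of size 4, and the vertices of any clique must share a bag in every tree decomposition; so some bag has ≥ 4 vertices and tw(G) ≥ 3. Combining the bounds, tw(G) = 3.

3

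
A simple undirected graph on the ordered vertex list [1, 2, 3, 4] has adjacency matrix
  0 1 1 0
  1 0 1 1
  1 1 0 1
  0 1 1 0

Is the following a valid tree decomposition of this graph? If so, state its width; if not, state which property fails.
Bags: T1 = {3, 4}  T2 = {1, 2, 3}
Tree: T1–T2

A tree decomposition must satisfy three properties: every vertex lies in some bag; for every edge, both endpoints lie together in some bag; and for every vertex, the bags containing it form a connected subtree. Here edge (2,4) lies in no bag, so the decomposition is invalid.

No — edge (2,4) lies in no bag.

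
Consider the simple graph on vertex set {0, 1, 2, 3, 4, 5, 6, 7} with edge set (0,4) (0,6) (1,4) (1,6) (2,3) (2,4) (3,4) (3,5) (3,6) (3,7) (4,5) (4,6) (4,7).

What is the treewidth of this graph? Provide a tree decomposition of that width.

Every bag has size at most 3, so the width is 3 − 1 = 2 and tw(G) ≤ 2. Conversely, {0, 4, 6} is a clique of size 3, and the vertices of any clique must share a bag in every tree decomposition; so some bag has ≥ 3 vertices and tw(G) ≥ 2. The upper and lower bounds meet at 2, so that is the treewidth.

Treewidth 2.
Bags: B1 = {3, 4, 6}  B2 = {2, 3, 4}  B3 = {1, 4, 6}  B4 = {3, 4, 5}  B5 = {3, 4, 7}  B6 = {0, 4, 6}
Tree: B1–B2, B1–B3, B1–B4, B2–B5, B3–B6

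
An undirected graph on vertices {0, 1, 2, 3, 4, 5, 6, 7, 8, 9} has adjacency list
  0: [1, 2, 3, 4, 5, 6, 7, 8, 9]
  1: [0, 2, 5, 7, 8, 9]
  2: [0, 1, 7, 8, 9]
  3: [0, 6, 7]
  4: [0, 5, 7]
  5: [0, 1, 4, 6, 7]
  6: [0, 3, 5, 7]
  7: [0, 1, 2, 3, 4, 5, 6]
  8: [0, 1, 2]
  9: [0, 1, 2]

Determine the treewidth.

A width-3 tree decomposition is:
Bags: B1 = {0, 1, 5, 7}  B2 = {0, 1, 2, 7}  B3 = {0, 5, 6, 7}  B4 = {0, 3, 6, 7}  B5 = {0, 1, 2, 9}  B6 = {0, 4, 5, 7}  B7 = {0, 1, 2, 8}
Tree: B1–B2, B1–B3, B3–B4, B2–B5, B3–B6, B5–B7
Each bag holds 4 vertices, so the decomposition has width 3, which upper-bounds the treewidth. On the other hand G contains the 4-clique {0, 1, 2, 8}. A clique must lie in a single bag of any decomposition, so no decomposition can have width below 3. Hence tw(G) = 3 exactly.

3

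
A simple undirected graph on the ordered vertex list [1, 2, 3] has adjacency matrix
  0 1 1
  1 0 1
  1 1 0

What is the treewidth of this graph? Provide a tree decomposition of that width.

Treewidth 2.
One optimal decomposition is:
Bags: B1 = {1, 2, 3}
Tree: (single bag)

With just one bag of size 3, the width is 3 − 1 = 2, so tw(G) ≤ 2. For the lower bound, the 3 vertices {1, 2, 3} are pairwise adjacent, and any tree decomposition puts a clique entirely inside one bag — forcing width ≥ 2. The upper and lower bounds meet at 2, so that is the treewidth.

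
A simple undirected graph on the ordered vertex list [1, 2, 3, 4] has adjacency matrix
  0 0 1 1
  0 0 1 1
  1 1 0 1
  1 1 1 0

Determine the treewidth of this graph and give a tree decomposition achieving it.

Every bag has size at most 3, so the width is 3 − 1 = 2 and tw(G) ≤ 2. Conversely, {1, 3, 4} is a clique of size 3, and the vertices of any clique must share a bag in every tree decomposition; so some bag has ≥ 3 vertices and tw(G) ≥ 2. Hence tw(G) = 2 exactly.

Treewidth 2.
One such decomposition:
Bags: B1 = {2, 3, 4}  B2 = {1, 3, 4}
Tree: B1–B2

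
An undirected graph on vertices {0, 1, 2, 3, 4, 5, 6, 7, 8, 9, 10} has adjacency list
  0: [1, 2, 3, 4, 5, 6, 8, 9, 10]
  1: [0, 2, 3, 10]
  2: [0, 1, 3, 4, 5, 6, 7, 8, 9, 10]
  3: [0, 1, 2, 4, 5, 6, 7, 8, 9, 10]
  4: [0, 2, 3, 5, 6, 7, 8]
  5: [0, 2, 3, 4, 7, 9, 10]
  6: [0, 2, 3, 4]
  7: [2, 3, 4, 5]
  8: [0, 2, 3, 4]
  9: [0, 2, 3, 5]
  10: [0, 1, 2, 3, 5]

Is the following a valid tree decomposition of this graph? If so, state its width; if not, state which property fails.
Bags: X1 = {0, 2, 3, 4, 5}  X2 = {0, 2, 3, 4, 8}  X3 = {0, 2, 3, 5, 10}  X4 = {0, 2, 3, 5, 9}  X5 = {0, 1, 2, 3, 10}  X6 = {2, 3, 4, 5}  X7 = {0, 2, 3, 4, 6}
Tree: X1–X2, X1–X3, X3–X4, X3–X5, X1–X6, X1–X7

A tree decomposition must satisfy three properties: every vertex lies in some bag; for every edge, both endpoints lie together in some bag; and for every vertex, the bags containing it form a connected subtree. Here vertex 7 appears in no bag, so the decomposition is invalid.

No — vertex 7 appears in no bag.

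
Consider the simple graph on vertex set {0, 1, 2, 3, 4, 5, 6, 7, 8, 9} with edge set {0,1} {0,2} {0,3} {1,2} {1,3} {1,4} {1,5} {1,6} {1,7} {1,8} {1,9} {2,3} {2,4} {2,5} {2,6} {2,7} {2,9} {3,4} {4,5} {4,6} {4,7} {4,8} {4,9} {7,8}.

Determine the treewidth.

A width-3 tree decomposition is:
Bags: B1 = {1, 2, 4, 9}  B2 = {1, 2, 3, 4}  B3 = {1, 2, 4, 7}  B4 = {1, 2, 4, 5}  B5 = {1, 4, 7, 8}  B6 = {1, 2, 4, 6}  B7 = {0, 1, 2, 3}
Tree: B1–B2, B2–B3, B3–B4, B3–B5, B3–B6, B2–B7
Every bag has size at most 4, so the width is 4 − 1 = 3 and tw(G) ≤ 3. Conversely, {1, 4, 7, 8} is a clique of size 4, and the vertices of any clique must share a bag in every tree decomposition; so some bag has ≥ 4 vertices and tw(G) ≥ 3. Combining the bounds, tw(G) = 3.

3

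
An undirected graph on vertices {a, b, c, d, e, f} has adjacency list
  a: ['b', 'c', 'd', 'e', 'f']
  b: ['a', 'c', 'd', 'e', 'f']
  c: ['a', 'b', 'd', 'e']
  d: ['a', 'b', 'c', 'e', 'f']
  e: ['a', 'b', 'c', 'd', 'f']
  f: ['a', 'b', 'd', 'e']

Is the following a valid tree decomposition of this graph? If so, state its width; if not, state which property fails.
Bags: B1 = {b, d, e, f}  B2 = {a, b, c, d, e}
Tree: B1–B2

No — edge (a,f) lies in no bag.

A tree decomposition must satisfy three properties: every vertex lies in some bag; for every edge, both endpoints lie together in some bag; and for every vertex, the bags containing it form a connected subtree. Here edge (a,f) lies in no bag, so the decomposition is invalid.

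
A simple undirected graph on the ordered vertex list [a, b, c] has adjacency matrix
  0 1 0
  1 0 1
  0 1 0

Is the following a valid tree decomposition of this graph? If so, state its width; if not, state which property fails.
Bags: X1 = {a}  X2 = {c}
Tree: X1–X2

No — vertex b appears in no bag.

A tree decomposition must satisfy three properties: every vertex lies in some bag; for every edge, both endpoints lie together in some bag; and for every vertex, the bags containing it form a connected subtree. Here vertex b appears in no bag, so the decomposition is invalid.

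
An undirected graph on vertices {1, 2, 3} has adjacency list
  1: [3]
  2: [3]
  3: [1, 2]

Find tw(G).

A width-1 tree decomposition is:
Bags: B1 = {2, 3}  B2 = {1, 3}
Tree: B1–B2
Every bag has size at most 2, so the width is 2 − 1 = 1 and tw(G) ≤ 1. Any graph with an edge has treewidth ≥ 1, and G has the edge 3–2. Hence tw(G) = 1 exactly.

1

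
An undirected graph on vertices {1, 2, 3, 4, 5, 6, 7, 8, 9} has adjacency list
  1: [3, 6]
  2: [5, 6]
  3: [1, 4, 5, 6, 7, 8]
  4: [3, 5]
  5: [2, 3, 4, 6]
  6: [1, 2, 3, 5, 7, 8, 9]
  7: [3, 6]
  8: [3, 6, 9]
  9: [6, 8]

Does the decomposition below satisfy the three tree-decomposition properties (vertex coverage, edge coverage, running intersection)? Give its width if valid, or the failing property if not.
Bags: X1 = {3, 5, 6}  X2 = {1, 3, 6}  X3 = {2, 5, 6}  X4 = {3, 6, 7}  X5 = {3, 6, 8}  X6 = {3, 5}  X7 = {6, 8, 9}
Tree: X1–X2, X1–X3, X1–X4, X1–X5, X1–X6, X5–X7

No — vertex 4 appears in no bag.

A tree decomposition must satisfy three properties: every vertex lies in some bag; for every edge, both endpoints lie together in some bag; and for every vertex, the bags containing it form a connected subtree. Here vertex 4 appears in no bag, so the decomposition is invalid.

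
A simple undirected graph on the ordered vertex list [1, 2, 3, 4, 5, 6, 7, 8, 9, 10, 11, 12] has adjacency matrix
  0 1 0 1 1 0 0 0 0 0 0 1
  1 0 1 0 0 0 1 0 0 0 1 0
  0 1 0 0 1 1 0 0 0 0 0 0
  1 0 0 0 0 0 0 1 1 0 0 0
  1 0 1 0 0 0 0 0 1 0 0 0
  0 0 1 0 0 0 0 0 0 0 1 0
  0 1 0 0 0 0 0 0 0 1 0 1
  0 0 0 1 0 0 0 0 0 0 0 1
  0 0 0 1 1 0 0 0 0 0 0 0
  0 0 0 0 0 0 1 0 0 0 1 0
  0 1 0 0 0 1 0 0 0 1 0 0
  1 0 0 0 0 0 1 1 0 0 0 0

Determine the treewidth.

A width-3 tree decomposition is:
Bags: B1 = {3, 6, 10, 11}  B2 = {2, 3, 10, 11}  B3 = {2, 3, 7, 10}  B4 = {2, 3, 5, 7}  B5 = {1, 2, 5, 7}  B6 = {1, 5, 7, 12}  B7 = {1, 5, 9, 12}  B8 = {1, 4, 9, 12}  B9 = {4, 8, 9, 12}
Tree: B1–B2, B2–B3, B3–B4, B4–B5, B5–B6, B6–B7, B7–B8, B8–B9
Every bag has size at most 4, so the width is 4 − 1 = 3 and tw(G) ≤ 3. For the lower bound: the 4 vertex sets {6,10,11}, {3}, {2}, {1,5,7,12} are disjoint, each induces a connected subgraph, and every pair is joined by at least one edge of G. Contracting each set to a single vertex therefore yields K_{4} as a minor, and since treewidth is minor-monotone, tw(G) ≥ tw(K_{4}) = 3. The upper and lower bounds meet at 3, so that is the treewidth.

3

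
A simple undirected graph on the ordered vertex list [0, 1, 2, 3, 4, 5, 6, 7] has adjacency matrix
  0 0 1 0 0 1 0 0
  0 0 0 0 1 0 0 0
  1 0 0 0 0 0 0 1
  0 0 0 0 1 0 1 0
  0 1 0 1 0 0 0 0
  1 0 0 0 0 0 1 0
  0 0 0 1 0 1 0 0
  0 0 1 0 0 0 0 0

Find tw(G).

1

A width-1 tree decomposition is:
Bags: B1 = {1, 4}  B2 = {3, 4}  B3 = {3, 6}  B4 = {5, 6}  B5 = {0, 5}  B6 = {0, 2}  B7 = {2, 7}
Tree: B1–B2, B2–B3, B3–B4, B4–B5, B5–B6, B6–B7
Each bag holds 2 vertices, so the decomposition has width 1, which upper-bounds the treewidth. Since G has at least one edge (e.g. 1–4), it is not an edgeless graph, so tw(G) ≥ 1. Combining the bounds, tw(G) = 1.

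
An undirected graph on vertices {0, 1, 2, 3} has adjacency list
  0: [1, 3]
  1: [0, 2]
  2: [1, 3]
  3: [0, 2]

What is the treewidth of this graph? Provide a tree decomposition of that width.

Treewidth 2.
One optimal decomposition is:
Bags: B1 = {1, 2, 3}  B2 = {0, 1, 3}
Tree: B1–B2

Every bag has size at most 3, so the width is 3 − 1 = 2 and tw(G) ≤ 2. Since 1–2–3–0–1 is a cycle in G, G is not acyclic. Forests are exactly the graphs of treewidth ≤ 1, so tw(G) ≥ 2. Combining the bounds, tw(G) = 2.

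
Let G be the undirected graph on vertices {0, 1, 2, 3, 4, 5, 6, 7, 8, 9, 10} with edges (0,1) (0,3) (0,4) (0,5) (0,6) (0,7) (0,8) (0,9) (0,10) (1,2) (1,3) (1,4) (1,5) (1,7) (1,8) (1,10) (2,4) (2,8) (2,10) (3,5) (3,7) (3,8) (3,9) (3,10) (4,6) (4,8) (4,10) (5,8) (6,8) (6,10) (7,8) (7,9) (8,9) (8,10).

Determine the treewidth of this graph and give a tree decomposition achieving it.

Treewidth 4.
One such decomposition:
Bags: B1 = {0, 1, 3, 7, 8}  B2 = {0, 3, 7, 8, 9}  B3 = {0, 1, 3, 8, 10}  B4 = {0, 1, 4, 8, 10}  B5 = {1, 2, 4, 8, 10}  B6 = {0, 1, 3, 5, 8}  B7 = {0, 4, 6, 8, 10}
Tree: B1–B2, B1–B3, B3–B4, B4–B5, B1–B6, B4–B7

Each bag holds 5 vertices, so the decomposition has width 4, which upper-bounds the treewidth. Conversely, {0, 1, 3, 8, 10} is a clique of size 5, and the vertices of any clique must share a bag in every tree decomposition; so some bag has ≥ 5 vertices and tw(G) ≥ 4. Therefore the treewidth is 4.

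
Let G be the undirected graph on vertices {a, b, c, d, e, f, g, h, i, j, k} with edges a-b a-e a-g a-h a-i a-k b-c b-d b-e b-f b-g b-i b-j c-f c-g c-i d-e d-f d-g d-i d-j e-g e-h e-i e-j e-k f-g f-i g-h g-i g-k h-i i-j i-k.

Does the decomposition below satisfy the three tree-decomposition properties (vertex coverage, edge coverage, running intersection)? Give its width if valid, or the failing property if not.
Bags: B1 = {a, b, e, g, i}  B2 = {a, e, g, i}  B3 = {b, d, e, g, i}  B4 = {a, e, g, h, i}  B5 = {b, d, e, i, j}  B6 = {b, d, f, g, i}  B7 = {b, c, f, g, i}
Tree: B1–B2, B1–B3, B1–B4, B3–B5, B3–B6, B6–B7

No — vertex k appears in no bag.

A tree decomposition must satisfy three properties: every vertex lies in some bag; for every edge, both endpoints lie together in some bag; and for every vertex, the bags containing it form a connected subtree. Here vertex k appears in no bag, so the decomposition is invalid.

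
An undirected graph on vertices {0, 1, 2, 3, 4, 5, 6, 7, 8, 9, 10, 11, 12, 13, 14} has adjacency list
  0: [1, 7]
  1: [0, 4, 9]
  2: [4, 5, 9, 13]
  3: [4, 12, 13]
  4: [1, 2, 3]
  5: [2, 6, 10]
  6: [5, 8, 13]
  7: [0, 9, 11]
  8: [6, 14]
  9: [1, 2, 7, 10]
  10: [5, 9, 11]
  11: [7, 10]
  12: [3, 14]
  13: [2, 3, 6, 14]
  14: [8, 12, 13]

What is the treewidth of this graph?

3

A width-3 tree decomposition is:
Bags: B1 = {0, 7, 10, 11}  B2 = {0, 7, 9, 10}  B3 = {0, 1, 9, 10}  B4 = {1, 5, 9, 10}  B5 = {1, 2, 5, 9}  B6 = {1, 2, 4, 5}  B7 = {2, 4, 5, 6}  B8 = {2, 4, 6, 13}  B9 = {3, 4, 6, 13}  B10 = {3, 6, 8, 13}  B11 = {3, 8, 13, 14}  B12 = {3, 8, 12, 14}
Tree: B1–B2, B2–B3, B3–B4, B4–B5, B5–B6, B6–B7, B7–B8, B8–B9, B9–B10, B10–B11, B11–B12
Each bag holds 4 vertices, so the decomposition has width 3, which upper-bounds the treewidth. For the lower bound: the 4 vertex sets {0,7,11}, {10}, {9}, {1,2,4,5} are disjoint, each induces a connected subgraph, and every pair is joined by at least one edge of G. Contracting each set to a single vertex therefore yields K_{4} as a minor, and since treewidth is minor-monotone, tw(G) ≥ tw(K_{4}) = 3. Hence tw(G) = 3 exactly.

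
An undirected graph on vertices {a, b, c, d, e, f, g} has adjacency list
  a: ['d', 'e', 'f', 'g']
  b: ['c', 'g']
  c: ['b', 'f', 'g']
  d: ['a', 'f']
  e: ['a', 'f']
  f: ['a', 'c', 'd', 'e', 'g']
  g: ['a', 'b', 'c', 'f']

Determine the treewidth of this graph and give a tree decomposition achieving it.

Treewidth 2.
One optimal decomposition is:
Bags: B1 = {c, f, g}  B2 = {a, f, g}  B3 = {a, d, f}  B4 = {a, e, f}  B5 = {b, c, g}
Tree: B1–B2, B2–B3, B3–B4, B1–B5

The largest bag has 3 vertices, giving width 2; this decomposition certifies tw(G) ≤ 2. Conversely, {c, f, g} is a clique of size 3, and the vertices of any clique must share a bag in every tree decomposition; so some bag has ≥ 3 vertices and tw(G) ≥ 2. Therefore the treewidth is 2.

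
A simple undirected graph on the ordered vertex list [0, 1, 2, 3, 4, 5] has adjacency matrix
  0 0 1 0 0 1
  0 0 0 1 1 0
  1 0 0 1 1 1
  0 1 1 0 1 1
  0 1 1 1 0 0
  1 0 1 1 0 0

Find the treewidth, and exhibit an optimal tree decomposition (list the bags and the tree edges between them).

Each bag holds 3 vertices, so the decomposition has width 2, which upper-bounds the treewidth. For the lower bound, the 3 vertices {1, 3, 4} are pairwise adjacent, and any tree decomposition puts a clique entirely inside one bag — forcing width ≥ 2. The upper and lower bounds meet at 2, so that is the treewidth.

Treewidth 2.
Bags: B1 = {2, 3, 5}  B2 = {2, 3, 4}  B3 = {0, 2, 5}  B4 = {1, 3, 4}
Tree: B1–B2, B1–B3, B2–B4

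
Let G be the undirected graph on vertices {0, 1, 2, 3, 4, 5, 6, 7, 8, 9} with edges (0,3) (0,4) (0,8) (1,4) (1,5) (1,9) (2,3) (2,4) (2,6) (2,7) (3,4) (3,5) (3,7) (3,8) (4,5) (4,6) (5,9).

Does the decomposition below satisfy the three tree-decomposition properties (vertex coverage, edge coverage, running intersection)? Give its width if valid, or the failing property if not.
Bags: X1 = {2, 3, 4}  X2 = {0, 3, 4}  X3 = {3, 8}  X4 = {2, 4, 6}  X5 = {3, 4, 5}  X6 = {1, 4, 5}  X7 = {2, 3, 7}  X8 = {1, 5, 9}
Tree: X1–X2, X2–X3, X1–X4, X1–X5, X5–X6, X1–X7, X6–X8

No — edge (0,8) lies in no bag.

A tree decomposition must satisfy three properties: every vertex lies in some bag; for every edge, both endpoints lie together in some bag; and for every vertex, the bags containing it form a connected subtree. Here edge (0,8) lies in no bag, so the decomposition is invalid.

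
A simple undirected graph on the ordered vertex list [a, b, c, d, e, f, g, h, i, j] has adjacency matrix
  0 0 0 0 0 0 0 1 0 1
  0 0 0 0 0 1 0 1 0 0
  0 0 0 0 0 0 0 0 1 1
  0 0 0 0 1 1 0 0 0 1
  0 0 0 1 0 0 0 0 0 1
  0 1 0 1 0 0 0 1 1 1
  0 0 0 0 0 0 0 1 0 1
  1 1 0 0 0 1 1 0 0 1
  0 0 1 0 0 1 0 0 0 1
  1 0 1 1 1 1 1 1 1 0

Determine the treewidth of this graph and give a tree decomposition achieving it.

Treewidth 2.
Bags: B1 = {f, h, j}  B2 = {b, f, h}  B3 = {d, f, j}  B4 = {f, i, j}  B5 = {g, h, j}  B6 = {a, h, j}  B7 = {d, e, j}  B8 = {c, i, j}
Tree: B1–B2, B1–B3, B1–B4, B1–B5, B1–B6, B3–B7, B4–B8

Each bag holds 3 vertices, so the decomposition has width 2, which upper-bounds the treewidth. Conversely, {d, f, j} is a clique of size 3, and the vertices of any clique must share a bag in every tree decomposition; so some bag has ≥ 3 vertices and tw(G) ≥ 2. The upper and lower bounds meet at 2, so that is the treewidth.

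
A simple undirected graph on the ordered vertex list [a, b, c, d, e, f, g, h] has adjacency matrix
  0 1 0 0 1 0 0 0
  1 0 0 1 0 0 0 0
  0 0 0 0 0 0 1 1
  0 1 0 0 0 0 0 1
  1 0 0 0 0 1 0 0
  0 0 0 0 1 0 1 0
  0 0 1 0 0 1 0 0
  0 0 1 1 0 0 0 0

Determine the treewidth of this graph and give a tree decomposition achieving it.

Each bag holds 3 vertices, so the decomposition has width 2, which upper-bounds the treewidth. For the lower bound, G contains the cycle e–a–b–d–h–c–g–f–e, so G is not a forest; only forests have treewidth ≤ 1, hence tw(G) ≥ 2. The upper and lower bounds meet at 2, so that is the treewidth.

Treewidth 2.
One optimal decomposition is:
Bags: B1 = {a, b, e}  B2 = {b, d, e}  B3 = {d, e, h}  B4 = {c, e, h}  B5 = {c, e, g}  B6 = {e, f, g}
Tree: B1–B2, B2–B3, B3–B4, B4–B5, B5–B6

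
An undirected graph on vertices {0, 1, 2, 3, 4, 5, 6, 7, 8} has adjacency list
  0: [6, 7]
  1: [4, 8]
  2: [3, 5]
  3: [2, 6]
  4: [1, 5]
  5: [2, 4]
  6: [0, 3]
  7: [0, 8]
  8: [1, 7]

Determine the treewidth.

A width-2 tree decomposition is:
Bags: B1 = {1, 4, 5}  B2 = {1, 2, 5}  B3 = {1, 2, 3}  B4 = {1, 3, 6}  B5 = {0, 1, 6}  B6 = {0, 1, 7}  B7 = {1, 7, 8}
Tree: B1–B2, B2–B3, B3–B4, B4–B5, B5–B6, B6–B7
Every bag has size at most 3, so the width is 3 − 1 = 2 and tw(G) ≤ 2. The edges 1–4–5–2–3–6–0–7–8–1 form a cycle, so G is not a tree and its treewidth is at least 2. Combining the bounds, tw(G) = 2.

2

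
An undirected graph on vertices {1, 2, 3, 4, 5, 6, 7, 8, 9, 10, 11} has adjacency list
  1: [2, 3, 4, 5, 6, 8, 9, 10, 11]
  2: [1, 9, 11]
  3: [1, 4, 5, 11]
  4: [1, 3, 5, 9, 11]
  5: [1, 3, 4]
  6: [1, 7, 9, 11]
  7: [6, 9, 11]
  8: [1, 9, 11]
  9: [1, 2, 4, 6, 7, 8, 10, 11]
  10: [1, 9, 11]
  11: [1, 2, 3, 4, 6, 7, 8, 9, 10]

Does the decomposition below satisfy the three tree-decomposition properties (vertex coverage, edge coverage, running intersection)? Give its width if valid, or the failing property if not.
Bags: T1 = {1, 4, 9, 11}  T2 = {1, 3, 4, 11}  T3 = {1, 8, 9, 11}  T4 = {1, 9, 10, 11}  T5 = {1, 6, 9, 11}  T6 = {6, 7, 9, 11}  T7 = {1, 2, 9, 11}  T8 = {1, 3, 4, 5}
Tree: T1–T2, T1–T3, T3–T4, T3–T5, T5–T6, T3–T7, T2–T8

Checking the three conditions: (i) the bags cover all of {1, 2, 3, 4, 5, 6, 7, 8, 9, 10, 11}; (ii) for each edge, some bag contains both endpoints; (iii) the bags containing any fixed vertex form a subtree. All hold, so the decomposition is valid with width 4 − 1 = 3.

Yes; width 3.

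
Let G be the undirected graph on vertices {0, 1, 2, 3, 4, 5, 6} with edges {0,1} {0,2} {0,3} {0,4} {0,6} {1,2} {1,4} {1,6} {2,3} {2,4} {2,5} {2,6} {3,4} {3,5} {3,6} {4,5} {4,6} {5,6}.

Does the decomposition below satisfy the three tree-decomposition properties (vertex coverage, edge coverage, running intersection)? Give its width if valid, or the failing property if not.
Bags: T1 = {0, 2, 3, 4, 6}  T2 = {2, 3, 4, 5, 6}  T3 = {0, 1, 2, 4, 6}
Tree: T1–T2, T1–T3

Yes; width 4.

Every vertex of G appears in some bag (union = {0, 1, 2, 3, 4, 5, 6}); every edge is covered by a bag; and for each vertex v the set of bags containing v is connected in the bag tree. The decomposition is therefore valid. The largest bag has 5 vertices, so the width is 4.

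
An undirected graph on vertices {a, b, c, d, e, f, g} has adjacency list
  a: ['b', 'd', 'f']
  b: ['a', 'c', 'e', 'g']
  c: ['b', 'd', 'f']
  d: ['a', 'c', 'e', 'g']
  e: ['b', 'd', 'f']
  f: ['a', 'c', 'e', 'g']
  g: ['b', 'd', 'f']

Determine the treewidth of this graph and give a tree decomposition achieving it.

Treewidth 3.
One optimal decomposition is:
Bags: B1 = {b, d, e, f}  B2 = {b, d, f, g}  B3 = {a, b, d, f}  B4 = {b, c, d, f}
Tree: B1–B2, B2–B3, B3–B4

Each bag holds 4 vertices, so the decomposition has width 3, which upper-bounds the treewidth. For the lower bound: the 4 vertex sets {e,f}, {d,g}, {b}, {a} are disjoint, each induces a connected subgraph, and every pair is joined by at least one edge of G. Contracting each set to a single vertex therefore yields K_{4} as a minor, and since treewidth is minor-monotone, tw(G) ≥ tw(K_{4}) = 3. Hence tw(G) = 3 exactly.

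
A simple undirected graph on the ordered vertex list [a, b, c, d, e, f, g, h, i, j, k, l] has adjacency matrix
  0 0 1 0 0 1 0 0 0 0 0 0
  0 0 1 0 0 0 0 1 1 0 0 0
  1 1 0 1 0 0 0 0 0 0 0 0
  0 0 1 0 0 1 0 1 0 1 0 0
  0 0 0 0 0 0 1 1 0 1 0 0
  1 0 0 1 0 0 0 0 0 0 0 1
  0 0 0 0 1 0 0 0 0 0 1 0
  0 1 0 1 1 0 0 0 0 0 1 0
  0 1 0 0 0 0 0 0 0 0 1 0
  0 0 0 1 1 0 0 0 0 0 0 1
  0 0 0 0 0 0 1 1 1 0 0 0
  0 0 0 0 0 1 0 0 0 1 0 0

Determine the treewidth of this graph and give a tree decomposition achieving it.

Every bag has size at most 4, so the width is 4 − 1 = 3 and tw(G) ≤ 3. For the lower bound: the 4 vertex sets {g,i,k}, {b}, {h}, {c,d,e,j} are disjoint, each induces a connected subgraph, and every pair is joined by at least one edge of G. Contracting each set to a single vertex therefore yields K_{4} as a minor, and since treewidth is minor-monotone, tw(G) ≥ tw(K_{4}) = 3. Combining the bounds, tw(G) = 3.

Treewidth 3.
One such decomposition:
Bags: B1 = {b, g, i, k}  B2 = {b, g, h, k}  B3 = {b, e, g, h}  B4 = {b, c, e, h}  B5 = {c, d, e, h}  B6 = {c, d, e, j}  B7 = {a, c, d, j}  B8 = {a, d, f, j}  B9 = {a, f, j, l}
Tree: B1–B2, B2–B3, B3–B4, B4–B5, B5–B6, B6–B7, B7–B8, B8–B9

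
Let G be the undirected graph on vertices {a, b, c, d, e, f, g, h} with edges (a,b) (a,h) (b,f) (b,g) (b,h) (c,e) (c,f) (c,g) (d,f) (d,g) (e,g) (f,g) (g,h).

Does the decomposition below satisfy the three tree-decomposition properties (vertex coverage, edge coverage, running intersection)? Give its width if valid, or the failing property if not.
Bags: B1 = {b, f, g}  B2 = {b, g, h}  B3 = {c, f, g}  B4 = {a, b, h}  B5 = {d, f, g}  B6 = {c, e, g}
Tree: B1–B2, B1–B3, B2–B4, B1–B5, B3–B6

Yes; width 2.

Every vertex of G appears in some bag (union = {a, b, c, d, e, f, g, h}); every edge is covered by a bag; and for each vertex v the set of bags containing v is connected in the bag tree. The decomposition is therefore valid. The largest bag has 3 vertices, so the width is 2.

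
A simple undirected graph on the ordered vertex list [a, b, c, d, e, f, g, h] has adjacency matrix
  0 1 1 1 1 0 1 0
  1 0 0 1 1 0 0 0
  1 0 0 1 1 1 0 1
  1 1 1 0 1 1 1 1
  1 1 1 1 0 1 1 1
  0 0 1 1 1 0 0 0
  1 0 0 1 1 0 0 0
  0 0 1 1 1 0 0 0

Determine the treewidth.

A width-3 tree decomposition is:
Bags: B1 = {a, c, d, e}  B2 = {c, d, e, h}  B3 = {a, d, e, g}  B4 = {a, b, d, e}  B5 = {c, d, e, f}
Tree: B1–B2, B1–B3, B3–B4, B2–B5
Every bag has size at most 4, so the width is 4 − 1 = 3 and tw(G) ≤ 3. On the other hand G contains the 4-clique {a, d, e, g}. A clique must lie in a single bag of any decomposition, so no decomposition can have width below 3. Combining the bounds, tw(G) = 3.

3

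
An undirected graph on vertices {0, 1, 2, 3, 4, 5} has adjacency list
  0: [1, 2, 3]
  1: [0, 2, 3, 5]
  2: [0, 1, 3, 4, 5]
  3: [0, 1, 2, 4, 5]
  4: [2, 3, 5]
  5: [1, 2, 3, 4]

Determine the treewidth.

A width-3 tree decomposition is:
Bags: B1 = {2, 3, 4, 5}  B2 = {1, 2, 3, 5}  B3 = {0, 1, 2, 3}
Tree: B1–B2, B2–B3
Each bag holds 4 vertices, so the decomposition has width 3, which upper-bounds the treewidth. For the lower bound, the 4 vertices {0, 1, 2, 3} are pairwise adjacent, and any tree decomposition puts a clique entirely inside one bag — forcing width ≥ 3. Combining the bounds, tw(G) = 3.

3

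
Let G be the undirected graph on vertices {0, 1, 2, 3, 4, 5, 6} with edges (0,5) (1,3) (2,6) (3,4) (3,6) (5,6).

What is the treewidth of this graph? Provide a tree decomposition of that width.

Treewidth 1.
One such decomposition:
Bags: B1 = {0, 5}  B2 = {5, 6}  B3 = {2, 6}  B4 = {3, 6}  B5 = {3, 4}  B6 = {1, 3}
Tree: B1–B2, B2–B3, B3–B4, B4–B5, B5–B6

The largest bag has 2 vertices, giving width 1; this decomposition certifies tw(G) ≤ 1. Any graph with an edge has treewidth ≥ 1, and G has the edge 5–0. Hence tw(G) = 1 exactly.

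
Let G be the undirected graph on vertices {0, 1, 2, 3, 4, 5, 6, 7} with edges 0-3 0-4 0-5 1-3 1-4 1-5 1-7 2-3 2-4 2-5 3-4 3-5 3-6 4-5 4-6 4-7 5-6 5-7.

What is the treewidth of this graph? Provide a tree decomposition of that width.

Every bag has size at most 4, so the width is 4 − 1 = 3 and tw(G) ≤ 3. Conversely, {0, 3, 4, 5} is a clique of size 4, and the vertices of any clique must share a bag in every tree decomposition; so some bag has ≥ 4 vertices and tw(G) ≥ 3. Combining the bounds, tw(G) = 3.

Treewidth 3.
One such decomposition:
Bags: B1 = {2, 3, 4, 5}  B2 = {3, 4, 5, 6}  B3 = {0, 3, 4, 5}  B4 = {1, 3, 4, 5}  B5 = {1, 4, 5, 7}
Tree: B1–B2, B2–B3, B2–B4, B4–B5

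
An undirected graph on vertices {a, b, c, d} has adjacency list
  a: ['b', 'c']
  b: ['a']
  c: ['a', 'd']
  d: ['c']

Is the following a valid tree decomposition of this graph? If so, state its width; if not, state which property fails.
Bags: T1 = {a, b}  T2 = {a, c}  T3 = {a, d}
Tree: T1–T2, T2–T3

A tree decomposition must satisfy three properties: every vertex lies in some bag; for every edge, both endpoints lie together in some bag; and for every vertex, the bags containing it form a connected subtree. Here edge (c,d) lies in no bag, so the decomposition is invalid.

No — edge (c,d) lies in no bag.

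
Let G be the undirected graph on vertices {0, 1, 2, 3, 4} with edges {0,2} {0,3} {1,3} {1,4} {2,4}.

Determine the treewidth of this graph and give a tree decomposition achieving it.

The largest bag has 3 vertices, giving width 2; this decomposition certifies tw(G) ≤ 2. The edges 0–3–1–4–2–0 form a cycle, so G is not a tree and its treewidth is at least 2. Hence tw(G) = 2 exactly.

Treewidth 2.
One optimal decomposition is:
Bags: B1 = {0, 1, 3}  B2 = {0, 1, 4}  B3 = {0, 2, 4}
Tree: B1–B2, B2–B3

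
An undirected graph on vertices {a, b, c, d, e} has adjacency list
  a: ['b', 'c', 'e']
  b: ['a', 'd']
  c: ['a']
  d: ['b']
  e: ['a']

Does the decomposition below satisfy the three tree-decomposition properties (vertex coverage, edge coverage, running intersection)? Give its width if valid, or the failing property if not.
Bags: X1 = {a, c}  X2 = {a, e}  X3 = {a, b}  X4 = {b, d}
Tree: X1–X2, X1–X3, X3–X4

Yes; width 1.

Checking the three conditions: (i) the bags cover all of {a, b, c, d, e}; (ii) for each edge, some bag contains both endpoints; (iii) the bags containing any fixed vertex form a subtree. All hold, so the decomposition is valid with width 2 − 1 = 1.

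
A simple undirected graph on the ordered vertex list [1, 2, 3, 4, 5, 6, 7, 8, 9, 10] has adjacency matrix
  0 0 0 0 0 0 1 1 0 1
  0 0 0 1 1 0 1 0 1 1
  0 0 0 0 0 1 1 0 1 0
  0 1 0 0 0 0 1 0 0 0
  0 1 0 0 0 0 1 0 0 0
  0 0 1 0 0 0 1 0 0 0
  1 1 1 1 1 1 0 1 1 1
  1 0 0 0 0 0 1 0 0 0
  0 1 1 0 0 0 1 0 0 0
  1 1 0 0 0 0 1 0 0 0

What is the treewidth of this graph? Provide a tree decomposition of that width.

Each bag holds 3 vertices, so the decomposition has width 2, which upper-bounds the treewidth. For the lower bound, the 3 vertices {1, 7, 8} are pairwise adjacent, and any tree decomposition puts a clique entirely inside one bag — forcing width ≥ 2. The upper and lower bounds meet at 2, so that is the treewidth.

Treewidth 2.
One such decomposition:
Bags: B1 = {2, 5, 7}  B2 = {2, 4, 7}  B3 = {2, 7, 10}  B4 = {1, 7, 10}  B5 = {1, 7, 8}  B6 = {2, 7, 9}  B7 = {3, 7, 9}  B8 = {3, 6, 7}
Tree: B1–B2, B1–B3, B3–B4, B4–B5, B2–B6, B6–B7, B7–B8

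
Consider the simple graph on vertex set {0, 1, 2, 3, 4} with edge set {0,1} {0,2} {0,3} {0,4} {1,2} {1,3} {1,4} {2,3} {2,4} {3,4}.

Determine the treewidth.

A width-4 tree decomposition is:
Bags: B1 = {0, 1, 2, 3, 4}
Tree: (single bag)
With just one bag of size 5, the width is 5 − 1 = 4, so tw(G) ≤ 4. Conversely, {0, 1, 2, 3, 4} is a clique of size 5, and the vertices of any clique must share a bag in every tree decomposition; so some bag has ≥ 5 vertices and tw(G) ≥ 4. The upper and lower bounds meet at 4, so that is the treewidth.

4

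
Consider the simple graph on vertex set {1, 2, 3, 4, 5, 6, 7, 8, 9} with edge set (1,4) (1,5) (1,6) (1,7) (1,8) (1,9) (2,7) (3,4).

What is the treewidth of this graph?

A width-1 tree decomposition is:
Bags: B1 = {2, 7}  B2 = {1, 7}  B3 = {1, 8}  B4 = {1, 9}  B5 = {1, 4}  B6 = {1, 6}  B7 = {3, 4}  B8 = {1, 5}
Tree: B1–B2, B2–B3, B2–B4, B2–B5, B3–B6, B5–B7, B3–B8
Each bag holds 2 vertices, so the decomposition has width 1, which upper-bounds the treewidth. Any graph with an edge has treewidth ≥ 1, and G has the edge 2–7. Combining the bounds, tw(G) = 1.

1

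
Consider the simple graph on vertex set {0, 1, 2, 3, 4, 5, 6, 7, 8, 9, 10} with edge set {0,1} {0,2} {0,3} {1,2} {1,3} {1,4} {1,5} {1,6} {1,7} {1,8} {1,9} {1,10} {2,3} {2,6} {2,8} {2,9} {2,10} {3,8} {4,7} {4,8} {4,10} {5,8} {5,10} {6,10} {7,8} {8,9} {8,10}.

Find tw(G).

3

A width-3 tree decomposition is:
Bags: B1 = {1, 2, 3, 8}  B2 = {1, 2, 8, 10}  B3 = {0, 1, 2, 3}  B4 = {1, 2, 6, 10}  B5 = {1, 2, 8, 9}  B6 = {1, 4, 8, 10}  B7 = {1, 5, 8, 10}  B8 = {1, 4, 7, 8}
Tree: B1–B2, B1–B3, B2–B4, B2–B5, B2–B6, B6–B7, B6–B8
The largest bag has 4 vertices, giving width 3; this decomposition certifies tw(G) ≤ 3. On the other hand G contains the 4-clique {0, 1, 2, 3}. A clique must lie in a single bag of any decomposition, so no decomposition can have width below 3. Hence tw(G) = 3 exactly.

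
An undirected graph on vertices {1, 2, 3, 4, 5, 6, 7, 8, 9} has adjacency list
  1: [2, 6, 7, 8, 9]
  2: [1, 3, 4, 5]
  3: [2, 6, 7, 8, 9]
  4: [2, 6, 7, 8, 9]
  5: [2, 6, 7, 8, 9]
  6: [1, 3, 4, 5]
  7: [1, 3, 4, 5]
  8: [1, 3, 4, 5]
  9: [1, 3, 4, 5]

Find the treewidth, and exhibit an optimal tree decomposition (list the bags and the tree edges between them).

Each bag holds 5 vertices, so the decomposition has width 4, which upper-bounds the treewidth. For the lower bound: the 5 vertex sets {3,8}, {4,7}, {1,6}, {5}, {2} are disjoint, each induces a connected subgraph, and every pair is joined by at least one edge of G. Contracting each set to a single vertex therefore yields K_{5} as a minor, and since treewidth is minor-monotone, tw(G) ≥ tw(K_{5}) = 4. Combining the bounds, tw(G) = 4.

Treewidth 4.
Bags: B1 = {1, 3, 4, 5, 8}  B2 = {1, 3, 4, 5, 7}  B3 = {1, 3, 4, 5, 6}  B4 = {1, 2, 3, 4, 5}  B5 = {1, 3, 4, 5, 9}
Tree: B1–B2, B2–B3, B3–B4, B4–B5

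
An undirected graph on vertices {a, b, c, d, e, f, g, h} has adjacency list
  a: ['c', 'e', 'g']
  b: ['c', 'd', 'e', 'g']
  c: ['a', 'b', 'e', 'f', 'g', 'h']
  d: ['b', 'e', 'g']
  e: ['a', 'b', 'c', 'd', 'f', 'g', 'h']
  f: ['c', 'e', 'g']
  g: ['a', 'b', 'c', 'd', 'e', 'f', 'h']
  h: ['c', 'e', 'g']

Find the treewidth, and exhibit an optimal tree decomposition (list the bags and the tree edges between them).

Every bag has size at most 4, so the width is 4 − 1 = 3 and tw(G) ≤ 3. Conversely, {b, d, e, g} is a clique of size 4, and the vertices of any clique must share a bag in every tree decomposition; so some bag has ≥ 4 vertices and tw(G) ≥ 3. The upper and lower bounds meet at 3, so that is the treewidth.

Treewidth 3.
Bags: B1 = {c, e, g, h}  B2 = {c, e, f, g}  B3 = {b, c, e, g}  B4 = {a, c, e, g}  B5 = {b, d, e, g}
Tree: B1–B2, B1–B3, B1–B4, B3–B5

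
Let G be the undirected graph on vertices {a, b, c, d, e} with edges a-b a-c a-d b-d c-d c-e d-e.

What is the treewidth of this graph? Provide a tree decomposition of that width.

Every bag has size at most 3, so the width is 3 − 1 = 2 and tw(G) ≤ 2. Conversely, {c, d, e} is a clique of size 3, and the vertices of any clique must share a bag in every tree decomposition; so some bag has ≥ 3 vertices and tw(G) ≥ 2. Therefore the treewidth is 2.

Treewidth 2.
Bags: B1 = {c, d, e}  B2 = {a, c, d}  B3 = {a, b, d}
Tree: B1–B2, B2–B3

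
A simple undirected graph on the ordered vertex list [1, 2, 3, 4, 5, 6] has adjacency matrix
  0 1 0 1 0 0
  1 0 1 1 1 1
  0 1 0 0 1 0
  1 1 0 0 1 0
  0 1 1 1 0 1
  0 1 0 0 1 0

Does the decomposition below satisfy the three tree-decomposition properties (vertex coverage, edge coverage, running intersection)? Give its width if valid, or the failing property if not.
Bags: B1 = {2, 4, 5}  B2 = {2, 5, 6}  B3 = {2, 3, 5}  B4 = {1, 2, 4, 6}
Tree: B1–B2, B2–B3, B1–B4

A tree decomposition must satisfy three properties: every vertex lies in some bag; for every edge, both endpoints lie together in some bag; and for every vertex, the bags containing it form a connected subtree. Here bags containing vertex 6 are not connected in the tree, so the decomposition is invalid.

No — bags containing vertex 6 are not connected in the tree.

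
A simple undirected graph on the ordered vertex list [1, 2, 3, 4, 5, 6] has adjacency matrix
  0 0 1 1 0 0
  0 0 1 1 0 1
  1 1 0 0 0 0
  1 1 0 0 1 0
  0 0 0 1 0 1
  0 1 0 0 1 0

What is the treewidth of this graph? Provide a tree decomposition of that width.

Treewidth 2.
Bags: B1 = {1, 2, 3}  B2 = {1, 2, 4}  B3 = {2, 4, 6}  B4 = {4, 5, 6}
Tree: B1–B2, B2–B3, B3–B4

The largest bag has 3 vertices, giving width 2; this decomposition certifies tw(G) ≤ 2. The edges 3–1–4–2–3 form a cycle, so G is not a tree and its treewidth is at least 2. The upper and lower bounds meet at 2, so that is the treewidth.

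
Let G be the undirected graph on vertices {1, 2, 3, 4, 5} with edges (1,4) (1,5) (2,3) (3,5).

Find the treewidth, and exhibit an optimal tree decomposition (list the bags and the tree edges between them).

Treewidth 1.
One optimal decomposition is:
Bags: B1 = {2, 3}  B2 = {3, 5}  B3 = {1, 5}  B4 = {1, 4}
Tree: B1–B2, B2–B3, B3–B4

Every bag has size at most 2, so the width is 2 − 1 = 1 and tw(G) ≤ 1. Any graph with an edge has treewidth ≥ 1, and G has the edge 2–3. Therefore the treewidth is 1.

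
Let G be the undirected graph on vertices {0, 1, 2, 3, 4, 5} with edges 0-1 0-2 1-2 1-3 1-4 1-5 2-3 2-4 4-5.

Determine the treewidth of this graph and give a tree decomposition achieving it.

Each bag holds 3 vertices, so the decomposition has width 2, which upper-bounds the treewidth. For the lower bound, the 3 vertices {0, 1, 2} are pairwise adjacent, and any tree decomposition puts a clique entirely inside one bag — forcing width ≥ 2. The upper and lower bounds meet at 2, so that is the treewidth.

Treewidth 2.
One optimal decomposition is:
Bags: B1 = {1, 2, 4}  B2 = {0, 1, 2}  B3 = {1, 4, 5}  B4 = {1, 2, 3}
Tree: B1–B2, B1–B3, B2–B4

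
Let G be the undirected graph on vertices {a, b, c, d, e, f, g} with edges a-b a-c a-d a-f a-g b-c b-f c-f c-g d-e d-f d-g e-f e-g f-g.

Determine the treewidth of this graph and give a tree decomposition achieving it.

The largest bag has 4 vertices, giving width 3; this decomposition certifies tw(G) ≤ 3. Conversely, {d, e, f, g} is a clique of size 4, and the vertices of any clique must share a bag in every tree decomposition; so some bag has ≥ 4 vertices and tw(G) ≥ 3. The upper and lower bounds meet at 3, so that is the treewidth.

Treewidth 3.
One such decomposition:
Bags: B1 = {a, d, f, g}  B2 = {d, e, f, g}  B3 = {a, c, f, g}  B4 = {a, b, c, f}
Tree: B1–B2, B1–B3, B3–B4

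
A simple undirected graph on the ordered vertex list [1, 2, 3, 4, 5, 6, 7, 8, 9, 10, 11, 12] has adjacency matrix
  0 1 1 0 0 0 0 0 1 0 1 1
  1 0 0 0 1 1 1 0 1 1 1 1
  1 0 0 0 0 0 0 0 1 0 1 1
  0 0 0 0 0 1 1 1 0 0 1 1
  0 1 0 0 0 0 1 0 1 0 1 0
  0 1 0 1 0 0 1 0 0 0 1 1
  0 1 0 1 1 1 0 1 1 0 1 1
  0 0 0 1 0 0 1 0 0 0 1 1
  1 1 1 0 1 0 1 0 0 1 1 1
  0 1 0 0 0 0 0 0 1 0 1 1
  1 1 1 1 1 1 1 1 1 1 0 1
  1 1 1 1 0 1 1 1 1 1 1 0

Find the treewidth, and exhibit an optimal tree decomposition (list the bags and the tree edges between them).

Treewidth 4.
One optimal decomposition is:
Bags: B1 = {2, 6, 7, 11, 12}  B2 = {2, 7, 9, 11, 12}  B3 = {2, 9, 10, 11, 12}  B4 = {4, 6, 7, 11, 12}  B5 = {1, 2, 9, 11, 12}  B6 = {1, 3, 9, 11, 12}  B7 = {4, 7, 8, 11, 12}  B8 = {2, 5, 7, 9, 11}
Tree: B1–B2, B2–B3, B1–B4, B2–B5, B5–B6, B4–B7, B2–B8

Each bag holds 5 vertices, so the decomposition has width 4, which upper-bounds the treewidth. On the other hand G contains the 5-clique {4, 7, 8, 11, 12}. A clique must lie in a single bag of any decomposition, so no decomposition can have width below 4. Combining the bounds, tw(G) = 4.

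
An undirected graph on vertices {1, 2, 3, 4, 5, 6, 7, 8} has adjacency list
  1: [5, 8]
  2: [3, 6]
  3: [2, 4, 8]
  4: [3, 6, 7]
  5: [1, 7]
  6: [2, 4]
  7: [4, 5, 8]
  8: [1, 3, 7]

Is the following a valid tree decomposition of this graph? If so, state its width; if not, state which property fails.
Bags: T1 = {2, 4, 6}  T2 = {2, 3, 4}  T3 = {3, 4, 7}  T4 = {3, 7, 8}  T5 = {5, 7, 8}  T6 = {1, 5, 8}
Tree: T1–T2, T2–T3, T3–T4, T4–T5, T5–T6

Every vertex of G appears in some bag (union = {1, 2, 3, 4, 5, 6, 7, 8}); every edge is covered by a bag; and for each vertex v the set of bags containing v is connected in the bag tree. The decomposition is therefore valid. The largest bag has 3 vertices, so the width is 2.

Yes; width 2.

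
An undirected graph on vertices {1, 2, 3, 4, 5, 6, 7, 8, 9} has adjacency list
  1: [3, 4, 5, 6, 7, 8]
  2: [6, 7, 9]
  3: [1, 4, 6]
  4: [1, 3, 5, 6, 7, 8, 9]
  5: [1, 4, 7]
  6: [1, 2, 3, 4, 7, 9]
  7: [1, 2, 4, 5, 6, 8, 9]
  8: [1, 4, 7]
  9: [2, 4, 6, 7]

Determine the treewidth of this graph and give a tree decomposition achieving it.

The largest bag has 4 vertices, giving width 3; this decomposition certifies tw(G) ≤ 3. For the lower bound, the 4 vertices {2, 6, 7, 9} are pairwise adjacent, and any tree decomposition puts a clique entirely inside one bag — forcing width ≥ 3. Hence tw(G) = 3 exactly.

Treewidth 3.
One optimal decomposition is:
Bags: B1 = {1, 4, 6, 7}  B2 = {1, 4, 5, 7}  B3 = {4, 6, 7, 9}  B4 = {1, 4, 7, 8}  B5 = {2, 6, 7, 9}  B6 = {1, 3, 4, 6}
Tree: B1–B2, B1–B3, B1–B4, B3–B5, B1–B6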